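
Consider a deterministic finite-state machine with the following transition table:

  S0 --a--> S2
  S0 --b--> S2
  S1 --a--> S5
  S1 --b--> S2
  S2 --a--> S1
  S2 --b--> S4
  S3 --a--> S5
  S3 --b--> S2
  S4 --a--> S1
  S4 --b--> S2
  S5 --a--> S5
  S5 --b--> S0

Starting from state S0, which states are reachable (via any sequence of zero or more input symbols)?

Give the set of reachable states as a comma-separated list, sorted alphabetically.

Answer: S0, S1, S2, S4, S5

Derivation:
BFS from S0:
  visit S0: S0--a-->S2 (new), S0--b-->S2 (seen)
  visit S2: S2--a-->S1 (new), S2--b-->S4 (new)
  visit S1: S1--a-->S5 (new), S1--b-->S2 (seen)
  visit S4: S4--a-->S1 (seen), S4--b-->S2 (seen)
  visit S5: S5--a-->S5 (seen), S5--b-->S0 (seen)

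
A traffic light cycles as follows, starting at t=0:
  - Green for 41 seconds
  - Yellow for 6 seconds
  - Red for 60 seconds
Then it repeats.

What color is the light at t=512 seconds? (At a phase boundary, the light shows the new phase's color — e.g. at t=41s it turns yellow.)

Cycle length = 41 + 6 + 60 = 107s
t = 512, phase_t = 512 mod 107 = 84
84 >= 47 → RED

Answer: red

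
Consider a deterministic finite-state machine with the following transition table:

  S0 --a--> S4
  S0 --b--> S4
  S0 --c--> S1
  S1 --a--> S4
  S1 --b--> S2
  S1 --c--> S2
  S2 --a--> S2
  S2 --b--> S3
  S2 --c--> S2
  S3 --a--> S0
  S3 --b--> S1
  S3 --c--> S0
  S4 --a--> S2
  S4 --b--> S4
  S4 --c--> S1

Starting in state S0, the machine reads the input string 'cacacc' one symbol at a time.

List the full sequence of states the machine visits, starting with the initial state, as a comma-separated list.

Answer: S0, S1, S4, S1, S4, S1, S2

Derivation:
Start: S0
  read 'c': S0 --c--> S1
  read 'a': S1 --a--> S4
  read 'c': S4 --c--> S1
  read 'a': S1 --a--> S4
  read 'c': S4 --c--> S1
  read 'c': S1 --c--> S2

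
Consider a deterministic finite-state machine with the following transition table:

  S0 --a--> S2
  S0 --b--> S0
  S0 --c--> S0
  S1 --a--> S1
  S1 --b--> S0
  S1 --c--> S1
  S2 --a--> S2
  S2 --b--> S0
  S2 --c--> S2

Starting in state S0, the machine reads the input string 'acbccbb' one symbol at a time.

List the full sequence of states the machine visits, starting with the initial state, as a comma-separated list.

Start: S0
  read 'a': S0 --a--> S2
  read 'c': S2 --c--> S2
  read 'b': S2 --b--> S0
  read 'c': S0 --c--> S0
  read 'c': S0 --c--> S0
  read 'b': S0 --b--> S0
  read 'b': S0 --b--> S0

Answer: S0, S2, S2, S0, S0, S0, S0, S0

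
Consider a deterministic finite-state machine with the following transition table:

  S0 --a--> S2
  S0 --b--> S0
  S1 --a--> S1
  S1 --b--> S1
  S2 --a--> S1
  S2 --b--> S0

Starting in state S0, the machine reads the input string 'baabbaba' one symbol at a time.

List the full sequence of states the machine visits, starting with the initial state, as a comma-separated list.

Start: S0
  read 'b': S0 --b--> S0
  read 'a': S0 --a--> S2
  read 'a': S2 --a--> S1
  read 'b': S1 --b--> S1
  read 'b': S1 --b--> S1
  read 'a': S1 --a--> S1
  read 'b': S1 --b--> S1
  read 'a': S1 --a--> S1

Answer: S0, S0, S2, S1, S1, S1, S1, S1, S1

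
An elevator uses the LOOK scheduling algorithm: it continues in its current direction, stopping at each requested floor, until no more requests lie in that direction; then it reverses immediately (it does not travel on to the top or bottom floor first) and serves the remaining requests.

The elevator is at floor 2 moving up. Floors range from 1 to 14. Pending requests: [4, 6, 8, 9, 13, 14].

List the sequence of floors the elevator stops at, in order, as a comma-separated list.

Answer: 4, 6, 8, 9, 13, 14

Derivation:
Current: 2, moving UP
Serve above first (ascending): [4, 6, 8, 9, 13, 14]
Then reverse, serve below (descending): []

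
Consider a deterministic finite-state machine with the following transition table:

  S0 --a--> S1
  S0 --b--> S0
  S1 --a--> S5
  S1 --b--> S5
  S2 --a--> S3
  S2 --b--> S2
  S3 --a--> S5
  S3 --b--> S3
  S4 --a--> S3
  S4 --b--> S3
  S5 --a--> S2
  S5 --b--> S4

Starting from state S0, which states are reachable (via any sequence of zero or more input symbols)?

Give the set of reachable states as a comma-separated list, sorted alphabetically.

Answer: S0, S1, S2, S3, S4, S5

Derivation:
BFS from S0:
  visit S0: S0--a-->S1 (new), S0--b-->S0 (seen)
  visit S1: S1--a-->S5 (new), S1--b-->S5 (seen)
  visit S5: S5--a-->S2 (new), S5--b-->S4 (new)
  visit S2: S2--a-->S3 (new), S2--b-->S2 (seen)
  visit S4: S4--a-->S3 (seen), S4--b-->S3 (seen)
  visit S3: S3--a-->S5 (seen), S3--b-->S3 (seen)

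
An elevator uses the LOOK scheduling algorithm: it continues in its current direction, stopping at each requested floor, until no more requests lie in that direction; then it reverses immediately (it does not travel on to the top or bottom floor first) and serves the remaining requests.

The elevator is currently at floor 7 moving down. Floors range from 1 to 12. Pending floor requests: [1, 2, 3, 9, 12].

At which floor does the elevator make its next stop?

Current floor: 7, direction: down
Requests above: [9, 12]
Requests below: [1, 2, 3]
Moving down and requests lie below → nearest below is max([1, 2, 3]) = 3

Answer: 3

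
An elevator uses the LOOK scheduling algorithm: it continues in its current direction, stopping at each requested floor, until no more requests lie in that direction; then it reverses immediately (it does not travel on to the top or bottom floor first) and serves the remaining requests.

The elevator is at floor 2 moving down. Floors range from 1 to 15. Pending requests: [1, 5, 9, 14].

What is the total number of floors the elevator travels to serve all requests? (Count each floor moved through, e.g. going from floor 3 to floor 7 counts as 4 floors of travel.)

Answer: 14

Derivation:
Start at floor 2 moving down, LOOK stop order: [1, 5, 9, 14]
  2 → 1: |1-2| = 1, total = 1
  1 → 5: |5-1| = 4, total = 5
  5 → 9: |9-5| = 4, total = 9
  9 → 14: |14-9| = 5, total = 14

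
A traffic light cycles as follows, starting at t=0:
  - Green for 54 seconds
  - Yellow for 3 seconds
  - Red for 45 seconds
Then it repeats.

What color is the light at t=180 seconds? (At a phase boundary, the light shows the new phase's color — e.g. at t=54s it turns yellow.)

Answer: red

Derivation:
Cycle length = 54 + 3 + 45 = 102s
t = 180, phase_t = 180 mod 102 = 78
78 >= 57 → RED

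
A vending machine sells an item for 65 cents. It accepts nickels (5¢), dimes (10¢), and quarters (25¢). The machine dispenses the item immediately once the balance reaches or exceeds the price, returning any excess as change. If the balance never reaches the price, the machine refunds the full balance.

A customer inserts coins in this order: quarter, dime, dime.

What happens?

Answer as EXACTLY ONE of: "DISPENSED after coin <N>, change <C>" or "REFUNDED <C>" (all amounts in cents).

Answer: REFUNDED 45

Derivation:
Price: 65¢
Coin 1 (quarter, 25¢): balance = 25¢
Coin 2 (dime, 10¢): balance = 35¢
Coin 3 (dime, 10¢): balance = 45¢
All coins inserted, balance 45¢ < price 65¢ → REFUND 45¢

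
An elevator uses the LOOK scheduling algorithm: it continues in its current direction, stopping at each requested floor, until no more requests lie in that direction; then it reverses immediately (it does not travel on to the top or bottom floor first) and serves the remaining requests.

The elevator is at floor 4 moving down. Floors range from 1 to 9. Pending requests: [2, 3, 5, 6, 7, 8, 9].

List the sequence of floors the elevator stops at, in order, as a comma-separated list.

Answer: 3, 2, 5, 6, 7, 8, 9

Derivation:
Current: 4, moving DOWN
Serve below first (descending): [3, 2]
Then reverse, serve above (ascending): [5, 6, 7, 8, 9]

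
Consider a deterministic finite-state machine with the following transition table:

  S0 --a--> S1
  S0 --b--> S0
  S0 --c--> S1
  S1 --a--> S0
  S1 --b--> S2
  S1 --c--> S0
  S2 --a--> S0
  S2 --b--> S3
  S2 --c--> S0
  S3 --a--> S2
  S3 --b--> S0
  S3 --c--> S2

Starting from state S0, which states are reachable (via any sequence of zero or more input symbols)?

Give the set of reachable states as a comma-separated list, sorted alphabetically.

Answer: S0, S1, S2, S3

Derivation:
BFS from S0:
  visit S0: S0--a-->S1 (new), S0--b-->S0 (seen), S0--c-->S1 (seen)
  visit S1: S1--a-->S0 (seen), S1--b-->S2 (new), S1--c-->S0 (seen)
  visit S2: S2--a-->S0 (seen), S2--b-->S3 (new), S2--c-->S0 (seen)
  visit S3: S3--a-->S2 (seen), S3--b-->S0 (seen), S3--c-->S2 (seen)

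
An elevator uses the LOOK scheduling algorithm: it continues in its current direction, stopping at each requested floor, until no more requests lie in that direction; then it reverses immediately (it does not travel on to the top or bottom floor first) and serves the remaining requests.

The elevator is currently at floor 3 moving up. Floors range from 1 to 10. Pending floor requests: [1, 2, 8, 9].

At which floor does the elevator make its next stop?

Answer: 8

Derivation:
Current floor: 3, direction: up
Requests above: [8, 9]
Requests below: [1, 2]
Moving up and requests lie above → nearest above is min([8, 9]) = 8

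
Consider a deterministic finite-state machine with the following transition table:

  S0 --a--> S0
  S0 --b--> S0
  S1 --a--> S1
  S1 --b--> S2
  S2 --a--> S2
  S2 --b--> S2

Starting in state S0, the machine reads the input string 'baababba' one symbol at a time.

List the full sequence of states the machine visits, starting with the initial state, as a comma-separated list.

Answer: S0, S0, S0, S0, S0, S0, S0, S0, S0

Derivation:
Start: S0
  read 'b': S0 --b--> S0
  read 'a': S0 --a--> S0
  read 'a': S0 --a--> S0
  read 'b': S0 --b--> S0
  read 'a': S0 --a--> S0
  read 'b': S0 --b--> S0
  read 'b': S0 --b--> S0
  read 'a': S0 --a--> S0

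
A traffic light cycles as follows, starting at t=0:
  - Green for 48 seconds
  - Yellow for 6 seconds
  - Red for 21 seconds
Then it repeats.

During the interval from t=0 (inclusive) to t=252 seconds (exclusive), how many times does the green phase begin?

Cycle = 48+6+21 = 75s
green phase starts at t = k*75 + 0 for k=0,1,2,...
Need k*75+0 < 252 → k < 3.360
k ∈ {0, ..., 3} → 4 starts

Answer: 4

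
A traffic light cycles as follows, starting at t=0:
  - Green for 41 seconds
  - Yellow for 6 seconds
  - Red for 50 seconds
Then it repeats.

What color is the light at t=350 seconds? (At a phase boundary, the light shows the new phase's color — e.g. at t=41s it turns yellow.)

Cycle length = 41 + 6 + 50 = 97s
t = 350, phase_t = 350 mod 97 = 59
59 >= 47 → RED

Answer: red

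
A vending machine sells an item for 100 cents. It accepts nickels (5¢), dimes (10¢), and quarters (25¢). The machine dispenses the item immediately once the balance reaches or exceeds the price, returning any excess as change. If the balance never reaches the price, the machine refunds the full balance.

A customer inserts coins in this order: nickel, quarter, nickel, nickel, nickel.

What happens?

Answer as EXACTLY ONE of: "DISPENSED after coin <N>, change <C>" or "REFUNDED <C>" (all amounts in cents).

Answer: REFUNDED 45

Derivation:
Price: 100¢
Coin 1 (nickel, 5¢): balance = 5¢
Coin 2 (quarter, 25¢): balance = 30¢
Coin 3 (nickel, 5¢): balance = 35¢
Coin 4 (nickel, 5¢): balance = 40¢
Coin 5 (nickel, 5¢): balance = 45¢
All coins inserted, balance 45¢ < price 100¢ → REFUND 45¢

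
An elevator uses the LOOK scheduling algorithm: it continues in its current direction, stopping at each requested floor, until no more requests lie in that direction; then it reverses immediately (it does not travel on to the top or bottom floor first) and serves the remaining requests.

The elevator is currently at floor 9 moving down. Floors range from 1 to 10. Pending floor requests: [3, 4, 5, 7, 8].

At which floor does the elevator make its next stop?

Current floor: 9, direction: down
Requests above: []
Requests below: [3, 4, 5, 7, 8]
Moving down and requests lie below → nearest below is max([3, 4, 5, 7, 8]) = 8

Answer: 8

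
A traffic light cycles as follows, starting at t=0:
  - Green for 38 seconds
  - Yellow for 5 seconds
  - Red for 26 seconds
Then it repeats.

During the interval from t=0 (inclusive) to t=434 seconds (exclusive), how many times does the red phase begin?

Answer: 6

Derivation:
Cycle = 38+5+26 = 69s
red phase starts at t = k*69 + 43 for k=0,1,2,...
Need k*69+43 < 434 → k < 5.667
k ∈ {0, ..., 5} → 6 starts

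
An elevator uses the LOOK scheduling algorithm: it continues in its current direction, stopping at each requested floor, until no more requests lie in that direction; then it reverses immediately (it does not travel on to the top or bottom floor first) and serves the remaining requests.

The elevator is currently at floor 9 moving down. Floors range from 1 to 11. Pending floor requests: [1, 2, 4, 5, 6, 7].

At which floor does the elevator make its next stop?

Current floor: 9, direction: down
Requests above: []
Requests below: [1, 2, 4, 5, 6, 7]
Moving down and requests lie below → nearest below is max([1, 2, 4, 5, 6, 7]) = 7

Answer: 7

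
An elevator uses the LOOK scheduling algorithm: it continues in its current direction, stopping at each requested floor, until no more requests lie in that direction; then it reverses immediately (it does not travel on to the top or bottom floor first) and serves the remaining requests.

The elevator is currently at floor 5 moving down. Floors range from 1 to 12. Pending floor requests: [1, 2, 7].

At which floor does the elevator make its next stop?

Answer: 2

Derivation:
Current floor: 5, direction: down
Requests above: [7]
Requests below: [1, 2]
Moving down and requests lie below → nearest below is max([1, 2]) = 2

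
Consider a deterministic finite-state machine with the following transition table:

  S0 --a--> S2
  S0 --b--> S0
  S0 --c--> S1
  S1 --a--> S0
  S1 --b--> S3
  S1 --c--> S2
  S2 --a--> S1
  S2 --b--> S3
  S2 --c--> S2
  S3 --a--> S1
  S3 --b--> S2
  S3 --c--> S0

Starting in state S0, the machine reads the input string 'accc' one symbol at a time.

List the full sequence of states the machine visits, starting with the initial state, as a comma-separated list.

Start: S0
  read 'a': S0 --a--> S2
  read 'c': S2 --c--> S2
  read 'c': S2 --c--> S2
  read 'c': S2 --c--> S2

Answer: S0, S2, S2, S2, S2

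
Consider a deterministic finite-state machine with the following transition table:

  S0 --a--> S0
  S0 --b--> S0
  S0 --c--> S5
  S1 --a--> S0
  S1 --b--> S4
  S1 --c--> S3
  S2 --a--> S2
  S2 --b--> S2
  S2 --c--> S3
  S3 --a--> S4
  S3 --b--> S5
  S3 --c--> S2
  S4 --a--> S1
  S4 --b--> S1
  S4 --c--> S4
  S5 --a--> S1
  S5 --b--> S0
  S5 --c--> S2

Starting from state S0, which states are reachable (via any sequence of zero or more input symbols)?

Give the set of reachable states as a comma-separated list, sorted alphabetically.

Answer: S0, S1, S2, S3, S4, S5

Derivation:
BFS from S0:
  visit S0: S0--a-->S0 (seen), S0--b-->S0 (seen), S0--c-->S5 (new)
  visit S5: S5--a-->S1 (new), S5--b-->S0 (seen), S5--c-->S2 (new)
  visit S1: S1--a-->S0 (seen), S1--b-->S4 (new), S1--c-->S3 (new)
  visit S2: S2--a-->S2 (seen), S2--b-->S2 (seen), S2--c-->S3 (seen)
  visit S4: S4--a-->S1 (seen), S4--b-->S1 (seen), S4--c-->S4 (seen)
  visit S3: S3--a-->S4 (seen), S3--b-->S5 (seen), S3--c-->S2 (seen)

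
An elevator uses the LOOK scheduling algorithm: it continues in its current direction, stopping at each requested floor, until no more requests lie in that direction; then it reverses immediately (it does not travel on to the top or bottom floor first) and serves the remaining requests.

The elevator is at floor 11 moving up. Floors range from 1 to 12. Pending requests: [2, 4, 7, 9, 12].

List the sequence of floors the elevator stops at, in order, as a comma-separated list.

Answer: 12, 9, 7, 4, 2

Derivation:
Current: 11, moving UP
Serve above first (ascending): [12]
Then reverse, serve below (descending): [9, 7, 4, 2]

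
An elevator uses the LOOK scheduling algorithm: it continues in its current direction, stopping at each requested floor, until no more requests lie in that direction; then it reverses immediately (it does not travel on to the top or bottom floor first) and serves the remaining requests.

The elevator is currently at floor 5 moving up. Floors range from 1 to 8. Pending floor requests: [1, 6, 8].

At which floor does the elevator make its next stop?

Current floor: 5, direction: up
Requests above: [6, 8]
Requests below: [1]
Moving up and requests lie above → nearest above is min([6, 8]) = 6

Answer: 6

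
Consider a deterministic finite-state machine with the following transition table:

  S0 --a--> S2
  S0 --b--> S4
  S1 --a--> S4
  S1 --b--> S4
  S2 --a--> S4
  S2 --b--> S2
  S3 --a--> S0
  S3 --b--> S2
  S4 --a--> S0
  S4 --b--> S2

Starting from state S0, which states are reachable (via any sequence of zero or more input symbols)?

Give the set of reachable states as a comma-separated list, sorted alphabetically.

BFS from S0:
  visit S0: S0--a-->S2 (new), S0--b-->S4 (new)
  visit S2: S2--a-->S4 (seen), S2--b-->S2 (seen)
  visit S4: S4--a-->S0 (seen), S4--b-->S2 (seen)

Answer: S0, S2, S4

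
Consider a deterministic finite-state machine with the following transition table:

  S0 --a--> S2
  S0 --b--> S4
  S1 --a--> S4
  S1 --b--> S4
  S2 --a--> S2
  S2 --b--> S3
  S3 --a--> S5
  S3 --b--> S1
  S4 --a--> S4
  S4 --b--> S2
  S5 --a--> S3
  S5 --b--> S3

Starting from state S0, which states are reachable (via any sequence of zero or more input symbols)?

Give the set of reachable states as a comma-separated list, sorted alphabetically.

Answer: S0, S1, S2, S3, S4, S5

Derivation:
BFS from S0:
  visit S0: S0--a-->S2 (new), S0--b-->S4 (new)
  visit S2: S2--a-->S2 (seen), S2--b-->S3 (new)
  visit S4: S4--a-->S4 (seen), S4--b-->S2 (seen)
  visit S3: S3--a-->S5 (new), S3--b-->S1 (new)
  visit S5: S5--a-->S3 (seen), S5--b-->S3 (seen)
  visit S1: S1--a-->S4 (seen), S1--b-->S4 (seen)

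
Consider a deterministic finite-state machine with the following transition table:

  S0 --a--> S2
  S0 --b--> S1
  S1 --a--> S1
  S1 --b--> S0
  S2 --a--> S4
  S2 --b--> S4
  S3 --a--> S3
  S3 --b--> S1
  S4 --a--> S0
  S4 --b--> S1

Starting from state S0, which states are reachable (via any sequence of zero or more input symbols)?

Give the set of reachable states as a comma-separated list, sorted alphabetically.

BFS from S0:
  visit S0: S0--a-->S2 (new), S0--b-->S1 (new)
  visit S2: S2--a-->S4 (new), S2--b-->S4 (seen)
  visit S1: S1--a-->S1 (seen), S1--b-->S0 (seen)
  visit S4: S4--a-->S0 (seen), S4--b-->S1 (seen)

Answer: S0, S1, S2, S4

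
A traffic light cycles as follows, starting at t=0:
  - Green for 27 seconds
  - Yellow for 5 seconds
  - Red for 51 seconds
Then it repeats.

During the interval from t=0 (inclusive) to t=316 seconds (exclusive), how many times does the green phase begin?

Answer: 4

Derivation:
Cycle = 27+5+51 = 83s
green phase starts at t = k*83 + 0 for k=0,1,2,...
Need k*83+0 < 316 → k < 3.807
k ∈ {0, ..., 3} → 4 starts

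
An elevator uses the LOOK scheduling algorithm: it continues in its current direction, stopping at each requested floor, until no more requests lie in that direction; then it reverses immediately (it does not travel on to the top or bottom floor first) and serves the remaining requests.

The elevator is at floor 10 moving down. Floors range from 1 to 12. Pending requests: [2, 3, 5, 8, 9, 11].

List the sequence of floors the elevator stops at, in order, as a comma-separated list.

Answer: 9, 8, 5, 3, 2, 11

Derivation:
Current: 10, moving DOWN
Serve below first (descending): [9, 8, 5, 3, 2]
Then reverse, serve above (ascending): [11]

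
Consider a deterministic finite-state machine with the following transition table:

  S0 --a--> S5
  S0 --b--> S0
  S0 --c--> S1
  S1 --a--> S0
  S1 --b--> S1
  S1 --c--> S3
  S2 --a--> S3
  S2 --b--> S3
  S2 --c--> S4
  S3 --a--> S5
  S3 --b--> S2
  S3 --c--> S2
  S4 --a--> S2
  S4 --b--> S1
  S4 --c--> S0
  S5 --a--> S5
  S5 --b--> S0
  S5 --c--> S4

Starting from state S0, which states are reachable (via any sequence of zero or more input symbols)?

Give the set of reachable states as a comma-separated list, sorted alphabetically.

BFS from S0:
  visit S0: S0--a-->S5 (new), S0--b-->S0 (seen), S0--c-->S1 (new)
  visit S5: S5--a-->S5 (seen), S5--b-->S0 (seen), S5--c-->S4 (new)
  visit S1: S1--a-->S0 (seen), S1--b-->S1 (seen), S1--c-->S3 (new)
  visit S4: S4--a-->S2 (new), S4--b-->S1 (seen), S4--c-->S0 (seen)
  visit S3: S3--a-->S5 (seen), S3--b-->S2 (seen), S3--c-->S2 (seen)
  visit S2: S2--a-->S3 (seen), S2--b-->S3 (seen), S2--c-->S4 (seen)

Answer: S0, S1, S2, S3, S4, S5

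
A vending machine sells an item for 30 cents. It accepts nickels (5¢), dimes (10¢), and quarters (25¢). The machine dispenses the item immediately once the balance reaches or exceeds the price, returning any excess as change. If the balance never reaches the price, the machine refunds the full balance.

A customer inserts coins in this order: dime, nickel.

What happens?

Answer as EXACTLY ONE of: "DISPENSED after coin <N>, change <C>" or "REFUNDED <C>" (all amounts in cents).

Answer: REFUNDED 15

Derivation:
Price: 30¢
Coin 1 (dime, 10¢): balance = 10¢
Coin 2 (nickel, 5¢): balance = 15¢
All coins inserted, balance 15¢ < price 30¢ → REFUND 15¢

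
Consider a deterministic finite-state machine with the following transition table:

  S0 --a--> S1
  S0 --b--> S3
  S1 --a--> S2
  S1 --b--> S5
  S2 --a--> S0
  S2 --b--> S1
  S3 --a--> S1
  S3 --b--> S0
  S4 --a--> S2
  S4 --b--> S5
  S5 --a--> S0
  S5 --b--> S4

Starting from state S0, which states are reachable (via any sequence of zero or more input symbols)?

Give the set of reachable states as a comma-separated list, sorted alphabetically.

Answer: S0, S1, S2, S3, S4, S5

Derivation:
BFS from S0:
  visit S0: S0--a-->S1 (new), S0--b-->S3 (new)
  visit S1: S1--a-->S2 (new), S1--b-->S5 (new)
  visit S3: S3--a-->S1 (seen), S3--b-->S0 (seen)
  visit S2: S2--a-->S0 (seen), S2--b-->S1 (seen)
  visit S5: S5--a-->S0 (seen), S5--b-->S4 (new)
  visit S4: S4--a-->S2 (seen), S4--b-->S5 (seen)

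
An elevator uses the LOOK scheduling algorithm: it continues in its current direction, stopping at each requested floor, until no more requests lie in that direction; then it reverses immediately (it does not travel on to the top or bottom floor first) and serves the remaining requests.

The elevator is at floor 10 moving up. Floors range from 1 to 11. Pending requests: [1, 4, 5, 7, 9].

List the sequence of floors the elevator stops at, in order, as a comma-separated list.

Answer: 9, 7, 5, 4, 1

Derivation:
Current: 10, moving UP
Serve above first (ascending): []
Then reverse, serve below (descending): [9, 7, 5, 4, 1]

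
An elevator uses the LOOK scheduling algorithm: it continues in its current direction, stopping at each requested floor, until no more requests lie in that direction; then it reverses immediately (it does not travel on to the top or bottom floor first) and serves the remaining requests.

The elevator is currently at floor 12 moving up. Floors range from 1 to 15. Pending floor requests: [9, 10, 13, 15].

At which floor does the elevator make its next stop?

Answer: 13

Derivation:
Current floor: 12, direction: up
Requests above: [13, 15]
Requests below: [9, 10]
Moving up and requests lie above → nearest above is min([13, 15]) = 13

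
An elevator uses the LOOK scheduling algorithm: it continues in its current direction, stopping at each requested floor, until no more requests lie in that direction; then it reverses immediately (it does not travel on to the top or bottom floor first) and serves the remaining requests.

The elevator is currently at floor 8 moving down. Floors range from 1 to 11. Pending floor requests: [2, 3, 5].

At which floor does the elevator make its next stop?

Current floor: 8, direction: down
Requests above: []
Requests below: [2, 3, 5]
Moving down and requests lie below → nearest below is max([2, 3, 5]) = 5

Answer: 5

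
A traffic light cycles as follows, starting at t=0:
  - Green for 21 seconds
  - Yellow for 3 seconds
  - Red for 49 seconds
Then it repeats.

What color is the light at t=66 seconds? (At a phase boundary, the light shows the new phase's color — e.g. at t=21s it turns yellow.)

Cycle length = 21 + 3 + 49 = 73s
t = 66, phase_t = 66 mod 73 = 66
66 >= 24 → RED

Answer: red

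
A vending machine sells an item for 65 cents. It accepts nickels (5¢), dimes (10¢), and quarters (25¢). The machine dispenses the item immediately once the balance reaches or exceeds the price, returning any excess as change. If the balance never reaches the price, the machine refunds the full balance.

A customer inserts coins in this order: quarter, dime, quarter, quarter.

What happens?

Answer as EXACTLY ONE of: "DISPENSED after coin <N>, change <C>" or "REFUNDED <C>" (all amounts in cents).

Answer: DISPENSED after coin 4, change 20

Derivation:
Price: 65¢
Coin 1 (quarter, 25¢): balance = 25¢
Coin 2 (dime, 10¢): balance = 35¢
Coin 3 (quarter, 25¢): balance = 60¢
Coin 4 (quarter, 25¢): balance = 85¢
  → balance >= price → DISPENSE, change = 85 - 65 = 20¢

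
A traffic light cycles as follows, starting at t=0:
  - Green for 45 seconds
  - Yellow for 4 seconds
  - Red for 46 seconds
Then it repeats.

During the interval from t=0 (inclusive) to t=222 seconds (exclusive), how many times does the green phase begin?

Cycle = 45+4+46 = 95s
green phase starts at t = k*95 + 0 for k=0,1,2,...
Need k*95+0 < 222 → k < 2.337
k ∈ {0, ..., 2} → 3 starts

Answer: 3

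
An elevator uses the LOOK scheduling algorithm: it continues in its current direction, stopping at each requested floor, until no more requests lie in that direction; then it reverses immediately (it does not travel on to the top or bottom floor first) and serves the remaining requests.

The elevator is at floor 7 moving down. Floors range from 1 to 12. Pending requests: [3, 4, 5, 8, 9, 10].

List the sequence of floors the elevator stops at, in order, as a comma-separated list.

Answer: 5, 4, 3, 8, 9, 10

Derivation:
Current: 7, moving DOWN
Serve below first (descending): [5, 4, 3]
Then reverse, serve above (ascending): [8, 9, 10]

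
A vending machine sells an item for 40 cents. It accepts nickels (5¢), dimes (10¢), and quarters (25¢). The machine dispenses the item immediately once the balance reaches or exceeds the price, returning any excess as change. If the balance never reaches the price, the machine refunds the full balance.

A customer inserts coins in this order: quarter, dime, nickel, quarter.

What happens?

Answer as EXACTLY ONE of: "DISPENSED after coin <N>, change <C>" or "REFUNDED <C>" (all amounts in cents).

Price: 40¢
Coin 1 (quarter, 25¢): balance = 25¢
Coin 2 (dime, 10¢): balance = 35¢
Coin 3 (nickel, 5¢): balance = 40¢
  → balance >= price → DISPENSE, change = 40 - 40 = 0¢

Answer: DISPENSED after coin 3, change 0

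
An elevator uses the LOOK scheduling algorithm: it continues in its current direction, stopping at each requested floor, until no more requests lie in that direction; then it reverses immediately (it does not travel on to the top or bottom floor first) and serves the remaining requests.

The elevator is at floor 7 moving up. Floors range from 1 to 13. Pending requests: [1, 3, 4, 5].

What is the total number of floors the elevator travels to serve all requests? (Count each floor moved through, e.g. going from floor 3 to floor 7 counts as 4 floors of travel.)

Answer: 6

Derivation:
Start at floor 7 moving up, LOOK stop order: [5, 4, 3, 1]
  7 → 5: |5-7| = 2, total = 2
  5 → 4: |4-5| = 1, total = 3
  4 → 3: |3-4| = 1, total = 4
  3 → 1: |1-3| = 2, total = 6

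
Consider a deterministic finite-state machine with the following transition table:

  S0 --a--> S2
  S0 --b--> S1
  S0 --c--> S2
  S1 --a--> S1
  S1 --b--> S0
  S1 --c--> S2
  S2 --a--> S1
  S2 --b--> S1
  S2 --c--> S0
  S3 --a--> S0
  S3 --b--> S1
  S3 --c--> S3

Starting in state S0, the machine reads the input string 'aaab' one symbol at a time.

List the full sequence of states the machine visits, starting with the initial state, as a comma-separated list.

Start: S0
  read 'a': S0 --a--> S2
  read 'a': S2 --a--> S1
  read 'a': S1 --a--> S1
  read 'b': S1 --b--> S0

Answer: S0, S2, S1, S1, S0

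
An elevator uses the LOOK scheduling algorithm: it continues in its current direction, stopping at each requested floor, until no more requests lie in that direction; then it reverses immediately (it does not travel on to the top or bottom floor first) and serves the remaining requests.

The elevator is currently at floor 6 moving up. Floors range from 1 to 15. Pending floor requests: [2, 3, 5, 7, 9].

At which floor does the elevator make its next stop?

Answer: 7

Derivation:
Current floor: 6, direction: up
Requests above: [7, 9]
Requests below: [2, 3, 5]
Moving up and requests lie above → nearest above is min([7, 9]) = 7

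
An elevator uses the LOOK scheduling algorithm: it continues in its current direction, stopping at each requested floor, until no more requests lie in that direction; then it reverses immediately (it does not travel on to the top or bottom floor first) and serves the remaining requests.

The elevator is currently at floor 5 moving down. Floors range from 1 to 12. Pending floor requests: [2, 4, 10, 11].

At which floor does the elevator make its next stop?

Current floor: 5, direction: down
Requests above: [10, 11]
Requests below: [2, 4]
Moving down and requests lie below → nearest below is max([2, 4]) = 4

Answer: 4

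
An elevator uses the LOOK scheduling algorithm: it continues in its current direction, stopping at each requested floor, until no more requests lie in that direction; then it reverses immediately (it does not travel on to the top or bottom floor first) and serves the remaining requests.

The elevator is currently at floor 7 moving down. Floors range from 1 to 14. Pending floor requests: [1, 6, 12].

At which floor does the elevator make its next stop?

Current floor: 7, direction: down
Requests above: [12]
Requests below: [1, 6]
Moving down and requests lie below → nearest below is max([1, 6]) = 6

Answer: 6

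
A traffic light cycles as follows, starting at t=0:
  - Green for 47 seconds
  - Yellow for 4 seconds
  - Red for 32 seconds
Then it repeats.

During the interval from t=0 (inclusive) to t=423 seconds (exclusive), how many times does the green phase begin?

Cycle = 47+4+32 = 83s
green phase starts at t = k*83 + 0 for k=0,1,2,...
Need k*83+0 < 423 → k < 5.096
k ∈ {0, ..., 5} → 6 starts

Answer: 6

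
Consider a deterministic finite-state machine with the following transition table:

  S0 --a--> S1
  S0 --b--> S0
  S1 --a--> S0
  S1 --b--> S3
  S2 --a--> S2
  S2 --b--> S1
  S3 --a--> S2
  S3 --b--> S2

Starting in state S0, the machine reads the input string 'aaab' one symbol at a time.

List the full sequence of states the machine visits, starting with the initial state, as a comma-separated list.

Start: S0
  read 'a': S0 --a--> S1
  read 'a': S1 --a--> S0
  read 'a': S0 --a--> S1
  read 'b': S1 --b--> S3

Answer: S0, S1, S0, S1, S3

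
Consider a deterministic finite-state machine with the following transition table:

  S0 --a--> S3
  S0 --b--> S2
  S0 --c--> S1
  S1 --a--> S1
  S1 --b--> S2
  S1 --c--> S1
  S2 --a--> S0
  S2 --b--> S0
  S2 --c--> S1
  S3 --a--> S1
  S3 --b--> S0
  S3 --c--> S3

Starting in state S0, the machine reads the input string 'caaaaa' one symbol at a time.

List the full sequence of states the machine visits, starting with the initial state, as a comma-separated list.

Start: S0
  read 'c': S0 --c--> S1
  read 'a': S1 --a--> S1
  read 'a': S1 --a--> S1
  read 'a': S1 --a--> S1
  read 'a': S1 --a--> S1
  read 'a': S1 --a--> S1

Answer: S0, S1, S1, S1, S1, S1, S1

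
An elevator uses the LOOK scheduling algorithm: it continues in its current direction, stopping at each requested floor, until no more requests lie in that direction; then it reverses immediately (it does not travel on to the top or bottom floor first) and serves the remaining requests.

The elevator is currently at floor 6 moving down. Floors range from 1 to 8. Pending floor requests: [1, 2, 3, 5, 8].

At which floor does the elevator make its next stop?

Current floor: 6, direction: down
Requests above: [8]
Requests below: [1, 2, 3, 5]
Moving down and requests lie below → nearest below is max([1, 2, 3, 5]) = 5

Answer: 5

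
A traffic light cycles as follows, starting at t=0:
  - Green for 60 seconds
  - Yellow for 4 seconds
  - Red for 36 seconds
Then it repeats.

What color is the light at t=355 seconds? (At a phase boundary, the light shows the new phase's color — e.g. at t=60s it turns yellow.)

Answer: green

Derivation:
Cycle length = 60 + 4 + 36 = 100s
t = 355, phase_t = 355 mod 100 = 55
55 < 60 (green end) → GREEN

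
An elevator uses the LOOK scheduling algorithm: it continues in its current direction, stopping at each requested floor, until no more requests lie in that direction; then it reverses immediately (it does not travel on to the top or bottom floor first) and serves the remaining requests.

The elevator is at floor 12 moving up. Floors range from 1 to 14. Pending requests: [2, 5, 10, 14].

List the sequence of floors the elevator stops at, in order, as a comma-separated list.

Answer: 14, 10, 5, 2

Derivation:
Current: 12, moving UP
Serve above first (ascending): [14]
Then reverse, serve below (descending): [10, 5, 2]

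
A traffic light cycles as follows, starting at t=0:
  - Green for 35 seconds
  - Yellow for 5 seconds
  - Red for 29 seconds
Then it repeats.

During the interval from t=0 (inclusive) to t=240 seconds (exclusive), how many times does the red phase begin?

Cycle = 35+5+29 = 69s
red phase starts at t = k*69 + 40 for k=0,1,2,...
Need k*69+40 < 240 → k < 2.899
k ∈ {0, ..., 2} → 3 starts

Answer: 3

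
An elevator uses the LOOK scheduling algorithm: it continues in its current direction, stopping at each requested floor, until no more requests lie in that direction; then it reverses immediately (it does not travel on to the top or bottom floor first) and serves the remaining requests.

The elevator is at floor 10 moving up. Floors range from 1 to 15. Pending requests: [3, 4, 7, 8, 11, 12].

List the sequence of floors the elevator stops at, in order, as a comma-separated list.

Current: 10, moving UP
Serve above first (ascending): [11, 12]
Then reverse, serve below (descending): [8, 7, 4, 3]

Answer: 11, 12, 8, 7, 4, 3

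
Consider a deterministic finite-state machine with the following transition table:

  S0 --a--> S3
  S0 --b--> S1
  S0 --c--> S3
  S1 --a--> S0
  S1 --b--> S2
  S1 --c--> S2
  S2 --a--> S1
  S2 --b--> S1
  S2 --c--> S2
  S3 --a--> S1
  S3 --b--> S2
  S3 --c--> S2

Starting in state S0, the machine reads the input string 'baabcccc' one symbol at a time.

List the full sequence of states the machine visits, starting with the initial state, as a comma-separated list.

Answer: S0, S1, S0, S3, S2, S2, S2, S2, S2

Derivation:
Start: S0
  read 'b': S0 --b--> S1
  read 'a': S1 --a--> S0
  read 'a': S0 --a--> S3
  read 'b': S3 --b--> S2
  read 'c': S2 --c--> S2
  read 'c': S2 --c--> S2
  read 'c': S2 --c--> S2
  read 'c': S2 --c--> S2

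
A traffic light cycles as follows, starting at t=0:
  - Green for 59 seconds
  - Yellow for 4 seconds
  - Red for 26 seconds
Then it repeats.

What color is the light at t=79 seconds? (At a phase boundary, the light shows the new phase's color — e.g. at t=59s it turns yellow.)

Answer: red

Derivation:
Cycle length = 59 + 4 + 26 = 89s
t = 79, phase_t = 79 mod 89 = 79
79 >= 63 → RED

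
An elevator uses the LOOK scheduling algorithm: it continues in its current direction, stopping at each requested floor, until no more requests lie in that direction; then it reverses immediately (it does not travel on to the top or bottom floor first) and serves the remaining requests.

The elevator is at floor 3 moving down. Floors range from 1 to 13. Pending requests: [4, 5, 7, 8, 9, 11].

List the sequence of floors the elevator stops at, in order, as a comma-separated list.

Current: 3, moving DOWN
Serve below first (descending): []
Then reverse, serve above (ascending): [4, 5, 7, 8, 9, 11]

Answer: 4, 5, 7, 8, 9, 11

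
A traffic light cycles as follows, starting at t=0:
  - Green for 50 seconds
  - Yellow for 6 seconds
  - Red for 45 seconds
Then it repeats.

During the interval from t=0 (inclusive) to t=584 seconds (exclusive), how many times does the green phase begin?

Cycle = 50+6+45 = 101s
green phase starts at t = k*101 + 0 for k=0,1,2,...
Need k*101+0 < 584 → k < 5.782
k ∈ {0, ..., 5} → 6 starts

Answer: 6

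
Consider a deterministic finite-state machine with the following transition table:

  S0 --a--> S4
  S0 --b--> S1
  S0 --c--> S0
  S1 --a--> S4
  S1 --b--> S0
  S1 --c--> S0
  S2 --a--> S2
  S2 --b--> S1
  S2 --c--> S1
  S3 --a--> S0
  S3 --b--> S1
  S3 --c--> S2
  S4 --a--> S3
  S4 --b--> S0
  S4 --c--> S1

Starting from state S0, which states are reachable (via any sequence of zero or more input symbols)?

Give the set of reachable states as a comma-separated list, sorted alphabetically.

Answer: S0, S1, S2, S3, S4

Derivation:
BFS from S0:
  visit S0: S0--a-->S4 (new), S0--b-->S1 (new), S0--c-->S0 (seen)
  visit S4: S4--a-->S3 (new), S4--b-->S0 (seen), S4--c-->S1 (seen)
  visit S1: S1--a-->S4 (seen), S1--b-->S0 (seen), S1--c-->S0 (seen)
  visit S3: S3--a-->S0 (seen), S3--b-->S1 (seen), S3--c-->S2 (new)
  visit S2: S2--a-->S2 (seen), S2--b-->S1 (seen), S2--c-->S1 (seen)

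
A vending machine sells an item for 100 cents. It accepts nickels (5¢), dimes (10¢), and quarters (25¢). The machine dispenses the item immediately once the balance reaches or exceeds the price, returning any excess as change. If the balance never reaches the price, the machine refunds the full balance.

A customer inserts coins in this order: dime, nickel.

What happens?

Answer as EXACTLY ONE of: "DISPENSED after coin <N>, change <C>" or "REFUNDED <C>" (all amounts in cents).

Answer: REFUNDED 15

Derivation:
Price: 100¢
Coin 1 (dime, 10¢): balance = 10¢
Coin 2 (nickel, 5¢): balance = 15¢
All coins inserted, balance 15¢ < price 100¢ → REFUND 15¢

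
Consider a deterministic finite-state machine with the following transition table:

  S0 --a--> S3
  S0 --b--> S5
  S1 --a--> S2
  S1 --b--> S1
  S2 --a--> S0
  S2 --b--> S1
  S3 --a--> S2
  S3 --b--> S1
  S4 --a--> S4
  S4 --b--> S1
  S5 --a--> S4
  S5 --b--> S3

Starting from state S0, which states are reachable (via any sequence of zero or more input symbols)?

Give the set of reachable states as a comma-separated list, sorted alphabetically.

Answer: S0, S1, S2, S3, S4, S5

Derivation:
BFS from S0:
  visit S0: S0--a-->S3 (new), S0--b-->S5 (new)
  visit S3: S3--a-->S2 (new), S3--b-->S1 (new)
  visit S5: S5--a-->S4 (new), S5--b-->S3 (seen)
  visit S2: S2--a-->S0 (seen), S2--b-->S1 (seen)
  visit S1: S1--a-->S2 (seen), S1--b-->S1 (seen)
  visit S4: S4--a-->S4 (seen), S4--b-->S1 (seen)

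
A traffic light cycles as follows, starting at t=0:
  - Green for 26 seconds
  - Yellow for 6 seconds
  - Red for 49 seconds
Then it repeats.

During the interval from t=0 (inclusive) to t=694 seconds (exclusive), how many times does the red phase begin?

Answer: 9

Derivation:
Cycle = 26+6+49 = 81s
red phase starts at t = k*81 + 32 for k=0,1,2,...
Need k*81+32 < 694 → k < 8.173
k ∈ {0, ..., 8} → 9 starts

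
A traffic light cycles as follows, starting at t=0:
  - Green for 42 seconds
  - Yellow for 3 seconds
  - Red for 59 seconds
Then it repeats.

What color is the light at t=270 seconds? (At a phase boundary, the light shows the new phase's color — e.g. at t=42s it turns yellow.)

Cycle length = 42 + 3 + 59 = 104s
t = 270, phase_t = 270 mod 104 = 62
62 >= 45 → RED

Answer: red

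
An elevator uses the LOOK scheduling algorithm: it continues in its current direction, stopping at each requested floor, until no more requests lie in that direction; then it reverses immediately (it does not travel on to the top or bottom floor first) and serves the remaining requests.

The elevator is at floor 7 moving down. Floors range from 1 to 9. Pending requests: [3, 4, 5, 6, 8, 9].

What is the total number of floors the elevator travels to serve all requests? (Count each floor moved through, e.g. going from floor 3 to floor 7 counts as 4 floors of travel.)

Start at floor 7 moving down, LOOK stop order: [6, 5, 4, 3, 8, 9]
  7 → 6: |6-7| = 1, total = 1
  6 → 5: |5-6| = 1, total = 2
  5 → 4: |4-5| = 1, total = 3
  4 → 3: |3-4| = 1, total = 4
  3 → 8: |8-3| = 5, total = 9
  8 → 9: |9-8| = 1, total = 10

Answer: 10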